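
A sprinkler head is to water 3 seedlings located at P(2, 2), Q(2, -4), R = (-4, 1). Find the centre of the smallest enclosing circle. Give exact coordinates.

(-7/12, -1)

Side lengths²: PQ² = 36, PR² = 37, QR² = 61.
Since QR² = 61 < 37 + 36 = 73, the triangle is acute, so the smallest enclosing circle is the circumcircle.
Circumcentre = (-7/12, -1), r² = 2257/144.
Centre = (-7/12, -1).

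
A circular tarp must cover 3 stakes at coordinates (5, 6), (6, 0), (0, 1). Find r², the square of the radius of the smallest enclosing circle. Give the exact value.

Call the three points A, B, C in the order given.
Side lengths²: AB² = 37, AC² = 50, BC² = 37.
Since AC² = 50 < 37 + 37 = 74, the triangle is acute, so the smallest enclosing circle is the circumcircle.
Circumcentre = (47/14, 37/14), r² = 1369/98.

1369/98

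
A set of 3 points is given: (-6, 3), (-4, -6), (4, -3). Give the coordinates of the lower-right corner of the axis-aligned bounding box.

x-range [-6, 4], y-range [-6, 3].
The lower-right corner is (4, -6).

(4, -6)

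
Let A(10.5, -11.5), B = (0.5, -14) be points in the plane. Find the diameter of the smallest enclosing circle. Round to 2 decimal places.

10.31

The smallest circle enclosing two points has them as diameter endpoints.
Centre = midpoint = (5.5, -12.75); r² = |AB|²/4 = 106.25/4 = 26.5625.
Diameter = 2r = 2√(26.5625) ≈ 10.31.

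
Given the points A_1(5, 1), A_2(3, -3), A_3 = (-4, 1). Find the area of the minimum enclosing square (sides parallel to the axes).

81

The bounding box has width 9 and height 4.
An axis-aligned square enclosing the set must have side ≥ max(width, height).
So the minimum side is max(9, 4) = 9.
Area = 9² = 81.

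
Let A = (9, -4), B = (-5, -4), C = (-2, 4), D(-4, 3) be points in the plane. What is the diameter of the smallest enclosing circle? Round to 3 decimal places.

14.915

The minimum enclosing circle of a finite set is fixed by two of the points (as a diameter) or three (as a circumcircle).
The minimum enclosing circle is determined by three boundary points: A, B, D.
Their circumcentre is (2, -10/7) with r² = 2725/49.
The farthest remaining point C is at distance² 2228/49 ≤ 2725/49.
Diameter = 2r = 2√(2725/49) ≈ 14.915.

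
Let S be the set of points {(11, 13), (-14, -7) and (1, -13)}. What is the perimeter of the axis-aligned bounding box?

Width = max x − min x = 11 − (-14) = 25.
Height = max y − min y = 13 − (-13) = 26.
Perimeter = 2(25 + 26) = 102.

102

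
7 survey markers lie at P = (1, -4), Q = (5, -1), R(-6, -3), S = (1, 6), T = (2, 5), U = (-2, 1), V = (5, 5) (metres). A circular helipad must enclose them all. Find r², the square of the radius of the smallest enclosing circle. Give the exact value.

46.25

By Welzl's lemma the MEC is supported by two points (diametrically opposite) or three points (on a circumcircle).
The farthest pair is R–V with squared distance 185. The circle on this segment as diameter has centre (-0.5, 1) and r² = 185/4 = 46.25.
Check P: distance² to centre = 27.25 ≤ 46.25, so it lies inside.
All remaining points lie in this disk, and no smaller disk contains both endpoints, so this is the minimum enclosing circle.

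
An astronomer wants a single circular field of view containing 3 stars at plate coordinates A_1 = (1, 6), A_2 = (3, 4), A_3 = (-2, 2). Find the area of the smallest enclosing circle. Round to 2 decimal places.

Side lengths²: A_1A_2² = 8, A_1A_3² = 25, A_2A_3² = 29.
Since A_2A_3² = 29 < 25 + 8 = 33, the triangle is acute, so the smallest enclosing circle is the circumcircle.
Circumcentre = (5/14, 47/14), r² = 725/98.
Area = π·r² = π·725/98 ≈ 23.24.

23.24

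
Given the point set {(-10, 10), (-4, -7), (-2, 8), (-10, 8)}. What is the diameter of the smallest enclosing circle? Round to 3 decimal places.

By Welzl's lemma the MEC is supported by two points (diametrically opposite) or three points (on a circumcircle).
The farthest pair is (-10, 10)–(-4, -7) with squared distance 325. The circle on this segment as diameter has centre (-7, 1.5) and r² = 325/4 = 81.25.
Check (-2, 8): distance² to centre = 67.25 ≤ 81.25, so it lies inside.
All remaining points lie in this disk, and no smaller disk contains both endpoints, so this is the minimum enclosing circle.
Diameter = 2r = 2√(81.25) ≈ 18.028.

18.028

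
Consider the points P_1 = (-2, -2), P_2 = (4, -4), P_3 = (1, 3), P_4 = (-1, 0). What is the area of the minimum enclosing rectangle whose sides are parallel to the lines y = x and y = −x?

In coordinates u = x + y, v = x − y the rectangle is axis-aligned; the map (x,y)→(u,v) scales areas by 2.
u-values: -4, 0, 4, -1; range = 4 − (-4) = 8.
v-values: 0, 8, -2, -1; range = 8 − (-2) = 10.
Area = (8 × 10) / 2 = 40.

40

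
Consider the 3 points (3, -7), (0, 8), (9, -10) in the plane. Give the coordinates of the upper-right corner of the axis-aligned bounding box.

x-range [0, 9], y-range [-10, 8].
The upper-right corner is (9, 8).

(9, 8)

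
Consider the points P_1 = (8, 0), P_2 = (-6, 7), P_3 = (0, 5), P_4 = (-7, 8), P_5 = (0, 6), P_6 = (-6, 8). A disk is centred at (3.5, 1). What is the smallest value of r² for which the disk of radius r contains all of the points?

The required radius is the distance from (3.5, 1) to the farthest point.
Squared distances: 21.25, 126.25, 28.25, 159.25, 37.25, 139.25.
Maximum is 159.25, attained at P_4.

159.25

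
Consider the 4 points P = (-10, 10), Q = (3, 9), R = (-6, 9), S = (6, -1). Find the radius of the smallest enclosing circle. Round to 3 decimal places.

9.708

By Welzl's lemma the MEC is supported by two points (diametrically opposite) or three points (on a circumcircle).
The farthest pair is P–S with squared distance 377. The circle on this segment as diameter has centre (-2, 4.5) and r² = 377/4 = 94.25.
Check Q: distance² to centre = 45.25 ≤ 94.25, so it lies inside.
All remaining points lie in this disk, and no smaller disk contains both endpoints, so this is the minimum enclosing circle.
r = √(94.25) ≈ 9.708.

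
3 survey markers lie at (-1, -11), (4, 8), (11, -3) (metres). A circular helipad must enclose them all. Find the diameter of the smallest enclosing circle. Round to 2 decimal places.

19.65

Call the three points A, B, C in the order given.
Side lengths²: AB² = 386, AC² = 208, BC² = 170.
Since AB² = 386 ≥ 208 + 170 = 378, the angle opposite AB is not acute, so the smallest enclosing circle has AB as diameter.
Centre = midpoint of AB = (1.5, -1.5), r² = 386/4 = 96.5.
Diameter = 2r = 2√(96.5) ≈ 19.65.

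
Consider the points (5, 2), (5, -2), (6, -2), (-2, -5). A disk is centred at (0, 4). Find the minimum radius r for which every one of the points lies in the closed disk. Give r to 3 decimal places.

The required radius is the distance from (0, 4) to the farthest point.
Squared distances: 29, 61, 72, 85.
Maximum is 85, attained at (-2, -5).
r = √85 ≈ 9.220.

9.220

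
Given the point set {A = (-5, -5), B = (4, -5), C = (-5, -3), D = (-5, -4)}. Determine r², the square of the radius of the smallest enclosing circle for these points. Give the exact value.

21.25

The minimum enclosing circle of a finite set is fixed by two of the points (as a diameter) or three (as a circumcircle).
The farthest pair is B–C with squared distance 85. The circle on this segment as diameter has centre (-0.5, -4) and r² = 85/4 = 21.25.
Check A: distance² to centre = 21.25 ≤ 21.25, so it lies inside.
All remaining points lie in this disk, and no smaller disk contains both endpoints, so this is the minimum enclosing circle.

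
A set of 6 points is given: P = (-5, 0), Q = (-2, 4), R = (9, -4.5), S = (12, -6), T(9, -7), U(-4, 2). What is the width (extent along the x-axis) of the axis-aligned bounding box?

17

max x = 12, min x = -5, so width = 17.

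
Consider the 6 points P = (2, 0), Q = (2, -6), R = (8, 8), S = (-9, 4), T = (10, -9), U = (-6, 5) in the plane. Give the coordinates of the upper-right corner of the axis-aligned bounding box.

x-range [-9, 10], y-range [-9, 8].
The upper-right corner is (10, 8).

(10, 8)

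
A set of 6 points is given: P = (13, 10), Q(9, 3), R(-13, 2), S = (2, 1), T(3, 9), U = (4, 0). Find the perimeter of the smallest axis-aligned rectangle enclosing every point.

Width = max x − min x = 13 − (-13) = 26.
Height = max y − min y = 10 − 0 = 10.
Perimeter = 2(26 + 10) = 72.

72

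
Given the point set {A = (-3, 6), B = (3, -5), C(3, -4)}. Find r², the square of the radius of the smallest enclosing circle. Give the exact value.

Side lengths²: AB² = 157, AC² = 136, BC² = 1.
Since AB² = 157 ≥ 136 + 1 = 137, the angle opposite AB is not acute, so the smallest enclosing circle has AB as diameter.
Centre = midpoint of AB = (0, 0.5), r² = 157/4 = 39.25.

39.25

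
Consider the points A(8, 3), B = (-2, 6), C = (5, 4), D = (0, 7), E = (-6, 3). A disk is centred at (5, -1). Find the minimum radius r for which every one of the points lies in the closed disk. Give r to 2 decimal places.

The required radius is the distance from (5, -1) to the farthest point.
Squared distances: 25, 98, 25, 89, 137.
Maximum is 137, attained at E.
r = √137 ≈ 11.70.

11.70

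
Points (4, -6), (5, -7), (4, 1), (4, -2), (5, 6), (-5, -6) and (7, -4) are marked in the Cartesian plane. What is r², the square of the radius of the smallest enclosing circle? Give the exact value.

61.61

A smallest enclosing disk is always determined by at most three of the input points on its boundary.
The minimum enclosing circle is determined by three boundary points: (5, -7), (5, 6), (-5, -6).
Their circumcentre is (0.6, -0.5) with r² = 61.61.
The farthest remaining point (7, -4) is at distance² 53.21 ≤ 61.61.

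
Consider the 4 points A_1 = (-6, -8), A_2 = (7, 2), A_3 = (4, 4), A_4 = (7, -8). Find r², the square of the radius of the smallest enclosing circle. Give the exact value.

67.25

A smallest enclosing disk is always determined by at most three of the input points on its boundary.
The farthest pair is A_1–A_2 with squared distance 269. The circle on this segment as diameter has centre (0.5, -3) and r² = 269/4 = 67.25.
Check A_3: distance² to centre = 61.25 ≤ 67.25, so it lies inside.
All remaining points lie in this disk, and no smaller disk contains both endpoints, so this is the minimum enclosing circle.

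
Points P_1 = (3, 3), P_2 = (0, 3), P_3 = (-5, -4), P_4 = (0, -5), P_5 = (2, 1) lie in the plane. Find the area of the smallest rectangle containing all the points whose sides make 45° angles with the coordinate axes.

In coordinates u = x + y, v = x − y the rectangle is axis-aligned; the map (x,y)→(u,v) scales areas by 2.
u-values: 6, 3, -9, -5, 3; range = 6 − (-9) = 15.
v-values: 0, -3, -1, 5, 1; range = 5 − (-3) = 8.
Area = (15 × 8) / 2 = 60.

60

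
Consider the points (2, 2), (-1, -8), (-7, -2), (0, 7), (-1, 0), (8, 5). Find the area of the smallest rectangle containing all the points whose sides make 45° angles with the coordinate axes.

In coordinates u = x + y, v = x − y the rectangle is axis-aligned; the map (x,y)→(u,v) scales areas by 2.
u-values: 4, -9, -9, 7, -1, 13; range = 13 − (-9) = 22.
v-values: 0, 7, -5, -7, -1, 3; range = 7 − (-7) = 14.
Area = (22 × 14) / 2 = 154.

154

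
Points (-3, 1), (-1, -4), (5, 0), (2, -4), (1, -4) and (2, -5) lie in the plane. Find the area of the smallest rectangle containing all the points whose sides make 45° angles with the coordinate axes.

In coordinates u = x + y, v = x − y the rectangle is axis-aligned; the map (x,y)→(u,v) scales areas by 2.
u-values: -2, -5, 5, -2, -3, -3; range = 5 − (-5) = 10.
v-values: -4, 3, 5, 6, 5, 7; range = 7 − (-4) = 11.
Area = (10 × 11) / 2 = 55.

55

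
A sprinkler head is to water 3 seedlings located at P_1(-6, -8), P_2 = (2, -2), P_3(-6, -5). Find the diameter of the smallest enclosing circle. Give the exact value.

Side lengths²: P_1P_2² = 100, P_1P_3² = 9, P_2P_3² = 73.
Since P_1P_2² = 100 ≥ 73 + 9 = 82, the angle opposite P_1P_2 is not acute, so the smallest enclosing circle has P_1P_2 as diameter.
Centre = midpoint of P_1P_2 = (-2, -5), r² = 100/4 = 25.
Diameter = 2r = 2√25 = 10.

10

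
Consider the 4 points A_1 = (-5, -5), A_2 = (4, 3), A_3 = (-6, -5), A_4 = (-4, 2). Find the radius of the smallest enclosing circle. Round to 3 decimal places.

6.403

The minimum enclosing circle of a finite set is fixed by two of the points (as a diameter) or three (as a circumcircle).
The farthest pair is A_2–A_3 with squared distance 164. The circle on this segment as diameter has centre (-1, -1) and r² = 164/4 = 41.
Check A_1: distance² to centre = 32 ≤ 41, so it lies inside.
All remaining points lie in this disk, and no smaller disk contains both endpoints, so this is the minimum enclosing circle.
r = √41 ≈ 6.403.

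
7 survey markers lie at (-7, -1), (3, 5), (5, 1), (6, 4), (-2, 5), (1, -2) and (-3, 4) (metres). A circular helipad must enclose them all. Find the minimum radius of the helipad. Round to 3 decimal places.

The minimum enclosing circle of a finite set is fixed by two of the points (as a diameter) or three (as a circumcircle).
The farthest pair is (-7, -1)–(6, 4) with squared distance 194. The circle on this segment as diameter has centre (-0.5, 1.5) and r² = 194/4 = 48.5.
Check (3, 5): distance² to centre = 24.5 ≤ 48.5, so it lies inside.
All remaining points lie in this disk, and no smaller disk contains both endpoints, so this is the minimum enclosing circle.
r = √(48.5) ≈ 6.964.

6.964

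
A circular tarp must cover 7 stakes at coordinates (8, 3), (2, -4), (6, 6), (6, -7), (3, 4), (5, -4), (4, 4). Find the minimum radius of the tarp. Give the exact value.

The minimum enclosing circle of a finite set is fixed by two of the points (as a diameter) or three (as a circumcircle).
The farthest pair is (6, 6)–(6, -7) with squared distance 169. The circle on this segment as diameter has centre (6, -0.5) and r² = 169/4 = 42.25.
Check (8, 3): distance² to centre = 16.25 ≤ 42.25, so it lies inside.
All remaining points lie in this disk, and no smaller disk contains both endpoints, so this is the minimum enclosing circle.
r = √(42.25) = 6.5.

6.5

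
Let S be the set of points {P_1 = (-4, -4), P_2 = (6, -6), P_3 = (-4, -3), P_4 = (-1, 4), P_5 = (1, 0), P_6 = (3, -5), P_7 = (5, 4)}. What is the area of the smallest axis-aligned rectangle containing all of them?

x ranges over [-4, 6], width 10.
y ranges over [-6, 4], height 10.
Area = 10 × 10 = 100.

100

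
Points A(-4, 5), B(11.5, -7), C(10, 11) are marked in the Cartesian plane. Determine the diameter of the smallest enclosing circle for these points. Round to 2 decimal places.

20.66

Side lengths²: AB² = 384.25, AC² = 232, BC² = 326.25.
Since AB² = 384.25 < 326.25 + 232 = 558.25, the triangle is acute, so the smallest enclosing circle is the circumcircle.
Circumcentre = (5.75, 19/12), r² = 7685/72.
Diameter = 2r = 2√(7685/72) ≈ 20.66.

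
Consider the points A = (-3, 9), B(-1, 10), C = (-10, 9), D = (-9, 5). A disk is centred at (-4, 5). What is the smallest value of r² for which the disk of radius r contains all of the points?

52

The required radius is the distance from (-4, 5) to the farthest point.
Squared distances: 17, 34, 52, 25.
Maximum is 52, attained at C.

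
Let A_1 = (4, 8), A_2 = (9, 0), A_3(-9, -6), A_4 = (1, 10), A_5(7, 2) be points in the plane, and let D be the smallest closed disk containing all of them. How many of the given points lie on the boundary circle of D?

3

The minimum enclosing circle of a finite set is fixed by two of the points (as a diameter) or three (as a circumcircle).
The minimum enclosing circle is determined by three boundary points: A_2, A_3, A_4.
Their circumcentre is (-20/19, 3/19) with r² = 36490/361.
The farthest remaining point A_1 is at distance² 31417/361 ≤ 36490/361.
The points at distance exactly r from the centre are A_2, A_3, A_4 — 3 points.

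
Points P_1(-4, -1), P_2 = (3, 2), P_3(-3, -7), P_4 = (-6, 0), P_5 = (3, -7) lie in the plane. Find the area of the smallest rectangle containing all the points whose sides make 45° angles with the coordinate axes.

120

In coordinates u = x + y, v = x − y the rectangle is axis-aligned; the map (x,y)→(u,v) scales areas by 2.
u-values: -5, 5, -10, -6, -4; range = 5 − (-10) = 15.
v-values: -3, 1, 4, -6, 10; range = 10 − (-6) = 16.
Area = (15 × 16) / 2 = 120.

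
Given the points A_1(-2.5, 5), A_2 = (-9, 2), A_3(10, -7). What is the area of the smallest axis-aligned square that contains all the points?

The bounding box has width 19 and height 12.
An axis-aligned square enclosing the set must have side ≥ max(width, height).
So the minimum side is max(19, 12) = 19.
Area = 19² = 361.

361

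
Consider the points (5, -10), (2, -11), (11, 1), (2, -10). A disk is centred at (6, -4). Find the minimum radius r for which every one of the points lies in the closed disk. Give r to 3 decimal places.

The required radius is the distance from (6, -4) to the farthest point.
Squared distances: 37, 65, 50, 52.
Maximum is 65, attained at (2, -11).
r = √65 ≈ 8.062.

8.062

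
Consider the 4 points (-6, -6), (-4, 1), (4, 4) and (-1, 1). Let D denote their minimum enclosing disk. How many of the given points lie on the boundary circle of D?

The minimum enclosing circle of a finite set is fixed by two of the points (as a diameter) or three (as a circumcircle).
The farthest pair is (-6, -6)–(4, 4) with squared distance 200. The circle on this segment as diameter has centre (-1, -1) and r² = 200/4 = 50.
Check (-4, 1): distance² to centre = 13 ≤ 50, so it lies inside.
All remaining points lie in this disk, and no smaller disk contains both endpoints, so this is the minimum enclosing circle.
The points at distance exactly r from the centre are (-6, -6), (4, 4) — 2 points.

2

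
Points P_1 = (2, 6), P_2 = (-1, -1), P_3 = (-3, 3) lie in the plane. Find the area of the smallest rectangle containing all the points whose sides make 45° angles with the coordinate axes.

30

In coordinates u = x + y, v = x − y the rectangle is axis-aligned; the map (x,y)→(u,v) scales areas by 2.
u-values: 8, -2, 0; range = 8 − (-2) = 10.
v-values: -4, 0, -6; range = 0 − (-6) = 6.
Area = (10 × 6) / 2 = 30.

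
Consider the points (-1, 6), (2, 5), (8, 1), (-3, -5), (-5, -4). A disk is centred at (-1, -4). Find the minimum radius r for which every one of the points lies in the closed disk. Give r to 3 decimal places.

The required radius is the distance from (-1, -4) to the farthest point.
Squared distances: 100, 90, 106, 5, 16.
Maximum is 106, attained at (8, 1).
r = √106 ≈ 10.296.

10.296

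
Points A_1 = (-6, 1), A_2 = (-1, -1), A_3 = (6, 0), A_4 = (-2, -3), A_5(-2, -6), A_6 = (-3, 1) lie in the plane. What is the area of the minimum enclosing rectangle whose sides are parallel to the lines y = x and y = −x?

In coordinates u = x + y, v = x − y the rectangle is axis-aligned; the map (x,y)→(u,v) scales areas by 2.
u-values: -5, -2, 6, -5, -8, -2; range = 6 − (-8) = 14.
v-values: -7, 0, 6, 1, 4, -4; range = 6 − (-7) = 13.
Area = (14 × 13) / 2 = 91.

91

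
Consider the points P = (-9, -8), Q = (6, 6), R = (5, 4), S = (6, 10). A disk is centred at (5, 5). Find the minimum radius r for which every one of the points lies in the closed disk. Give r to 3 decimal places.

19.105

The required radius is the distance from (5, 5) to the farthest point.
Squared distances: 365, 2, 1, 26.
Maximum is 365, attained at P.
r = √365 ≈ 19.105.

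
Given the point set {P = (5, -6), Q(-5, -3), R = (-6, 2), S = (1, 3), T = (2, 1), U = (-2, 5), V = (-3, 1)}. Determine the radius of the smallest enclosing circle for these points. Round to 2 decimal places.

The minimum enclosing circle of a finite set is fixed by two of the points (as a diameter) or three (as a circumcircle).
The minimum enclosing circle is determined by three boundary points: P, R, U.
Their circumcentre is (-5/26, -41/26) with r² = 15725/338.
The farthest remaining point Q is at distance² 8497/338 ≤ 15725/338.
r = √(15725/338) ≈ 6.82.

6.82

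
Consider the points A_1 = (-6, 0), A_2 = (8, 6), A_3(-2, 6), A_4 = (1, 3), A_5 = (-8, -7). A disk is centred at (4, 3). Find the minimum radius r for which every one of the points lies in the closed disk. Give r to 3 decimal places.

15.620

The required radius is the distance from (4, 3) to the farthest point.
Squared distances: 109, 25, 45, 9, 244.
Maximum is 244, attained at A_5.
r = √244 ≈ 15.620.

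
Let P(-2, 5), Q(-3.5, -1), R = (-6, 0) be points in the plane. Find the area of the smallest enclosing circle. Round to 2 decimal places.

Side lengths²: PQ² = 38.25, PR² = 41, QR² = 7.25.
Since PR² = 41 < 38.25 + 7.25 = 45.5, the triangle is acute, so the smallest enclosing circle is the circumcircle.
Circumcentre = (-161/44, 49/22), r² = 20213/1936.
Area = π·r² = π·20213/1936 ≈ 32.80.

32.80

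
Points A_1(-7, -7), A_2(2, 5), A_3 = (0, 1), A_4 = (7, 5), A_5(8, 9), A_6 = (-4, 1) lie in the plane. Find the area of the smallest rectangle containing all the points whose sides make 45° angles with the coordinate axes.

In coordinates u = x + y, v = x − y the rectangle is axis-aligned; the map (x,y)→(u,v) scales areas by 2.
u-values: -14, 7, 1, 12, 17, -3; range = 17 − (-14) = 31.
v-values: 0, -3, -1, 2, -1, -5; range = 2 − (-5) = 7.
Area = (31 × 7) / 2 = 108.5.

108.5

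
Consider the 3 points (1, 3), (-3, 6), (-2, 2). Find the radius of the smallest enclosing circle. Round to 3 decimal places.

Call the three points A, B, C in the order given.
Side lengths²: AB² = 25, AC² = 10, BC² = 17.
Since AB² = 25 < 17 + 10 = 27, the triangle is acute, so the smallest enclosing circle is the circumcircle.
Circumcentre = (-29/26, 113/26), r² = 2125/338.
r = √(2125/338) ≈ 2.507.

2.507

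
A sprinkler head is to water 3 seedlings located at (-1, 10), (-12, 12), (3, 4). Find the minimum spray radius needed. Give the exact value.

Call the three points A, B, C in the order given.
Side lengths²: AB² = 125, AC² = 52, BC² = 289.
Since BC² = 289 ≥ 125 + 52 = 177, the angle opposite BC is not acute, so the smallest enclosing circle has BC as diameter.
Centre = midpoint of BC = (-4.5, 8), r² = 289/4 = 72.25.
r = √(72.25) = 8.5.

8.5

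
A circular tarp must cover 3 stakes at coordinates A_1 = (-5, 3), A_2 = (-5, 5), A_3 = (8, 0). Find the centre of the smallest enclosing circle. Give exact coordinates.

Side lengths²: A_1A_2² = 4, A_1A_3² = 178, A_2A_3² = 194.
Since A_2A_3² = 194 ≥ 178 + 4 = 182, the angle opposite A_2A_3 is not acute, so the smallest enclosing circle has A_2A_3 as diameter.
Centre = midpoint of A_2A_3 = (1.5, 2.5), r² = 194/4 = 48.5.
Centre = (1.5, 2.5).

(1.5, 2.5)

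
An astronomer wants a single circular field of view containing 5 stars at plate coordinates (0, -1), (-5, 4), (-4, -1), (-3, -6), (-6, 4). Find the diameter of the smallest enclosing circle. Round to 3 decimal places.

The minimum enclosing circle of a finite set is fixed by two of the points (as a diameter) or three (as a circumcircle).
The farthest pair is (-3, -6)–(-6, 4) with squared distance 109. The circle on this segment as diameter has centre (-4.5, -1) and r² = 109/4 = 27.25.
Check (0, -1): distance² to centre = 20.25 ≤ 27.25, so it lies inside.
All remaining points lie in this disk, and no smaller disk contains both endpoints, so this is the minimum enclosing circle.
Diameter = 2r = 2√(27.25) ≈ 10.440.

10.440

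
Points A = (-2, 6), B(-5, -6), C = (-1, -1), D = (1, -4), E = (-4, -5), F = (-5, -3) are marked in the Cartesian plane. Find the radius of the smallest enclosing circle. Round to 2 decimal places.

6.18

The farthest pair is A–B with squared distance 153. The circle on this segment as diameter has centre (-3.5, 0) and r² = 153/4 = 38.25.
Check C: distance² to centre = 7.25 ≤ 38.25, so it lies inside.
All remaining points lie in this disk, and no smaller disk contains both endpoints, so this is the minimum enclosing circle.
r = √(38.25) ≈ 6.18.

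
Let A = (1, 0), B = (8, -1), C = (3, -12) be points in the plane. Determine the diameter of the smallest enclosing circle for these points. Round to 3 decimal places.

12.676

Side lengths²: AB² = 50, AC² = 148, BC² = 146.
Since AC² = 148 < 146 + 50 = 196, the triangle is acute, so the smallest enclosing circle is the circumcircle.
Circumcentre = (154/41, -234/41), r² = 67525/1681.
Diameter = 2r = 2√(67525/1681) ≈ 12.676.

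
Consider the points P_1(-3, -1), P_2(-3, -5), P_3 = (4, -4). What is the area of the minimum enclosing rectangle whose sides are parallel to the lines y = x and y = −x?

In coordinates u = x + y, v = x − y the rectangle is axis-aligned; the map (x,y)→(u,v) scales areas by 2.
u-values: -4, -8, 0; range = 0 − (-8) = 8.
v-values: -2, 2, 8; range = 8 − (-2) = 10.
Area = (8 × 10) / 2 = 40.

40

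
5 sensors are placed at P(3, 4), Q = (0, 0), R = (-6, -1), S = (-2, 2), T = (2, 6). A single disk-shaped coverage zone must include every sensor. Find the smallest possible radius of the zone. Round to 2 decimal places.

5.32

The farthest pair is R–T with squared distance 113. The circle on this segment as diameter has centre (-2, 2.5) and r² = 113/4 = 28.25.
Check P: distance² to centre = 27.25 ≤ 28.25, so it lies inside.
All remaining points lie in this disk, and no smaller disk contains both endpoints, so this is the minimum enclosing circle.
r = √(28.25) ≈ 5.32.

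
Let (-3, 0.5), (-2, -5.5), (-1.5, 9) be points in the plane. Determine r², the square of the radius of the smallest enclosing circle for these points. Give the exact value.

52.625

Call the three points A, B, C in the order given.
Side lengths²: AB² = 37, AC² = 74.5, BC² = 210.5.
Since BC² = 210.5 ≥ 74.5 + 37 = 111.5, the angle opposite BC is not acute, so the smallest enclosing circle has BC as diameter.
Centre = midpoint of BC = (-1.75, 1.75), r² = 210.5/4 = 52.625.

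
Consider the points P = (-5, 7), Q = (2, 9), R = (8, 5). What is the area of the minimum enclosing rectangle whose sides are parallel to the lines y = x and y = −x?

In coordinates u = x + y, v = x − y the rectangle is axis-aligned; the map (x,y)→(u,v) scales areas by 2.
u-values: 2, 11, 13; range = 13 − 2 = 11.
v-values: -12, -7, 3; range = 3 − (-12) = 15.
Area = (11 × 15) / 2 = 82.5.

82.5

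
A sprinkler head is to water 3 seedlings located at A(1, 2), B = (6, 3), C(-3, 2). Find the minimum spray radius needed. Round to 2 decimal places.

Side lengths²: AB² = 26, AC² = 16, BC² = 82.
Since BC² = 82 ≥ 26 + 16 = 42, the angle opposite BC is not acute, so the smallest enclosing circle has BC as diameter.
Centre = midpoint of BC = (1.5, 2.5), r² = 82/4 = 20.5.
r = √(20.5) ≈ 4.53.

4.53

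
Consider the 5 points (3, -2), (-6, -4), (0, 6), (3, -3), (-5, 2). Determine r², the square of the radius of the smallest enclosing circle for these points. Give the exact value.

3485/98

By Welzl's lemma the MEC is supported by two points (diametrically opposite) or three points (on a circumcircle).
The minimum enclosing circle is determined by three boundary points: (-6, -4), (0, 6), (3, -3).
Their circumcentre is (-27/14, 5/14) with r² = 3485/98.
The farthest remaining point (3, -2) is at distance² 2925/98 ≤ 3485/98.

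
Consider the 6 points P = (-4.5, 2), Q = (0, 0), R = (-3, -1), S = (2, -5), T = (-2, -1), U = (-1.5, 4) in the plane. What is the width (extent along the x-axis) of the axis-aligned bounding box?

max x = 2, min x = -4.5, so width = 6.5.

6.5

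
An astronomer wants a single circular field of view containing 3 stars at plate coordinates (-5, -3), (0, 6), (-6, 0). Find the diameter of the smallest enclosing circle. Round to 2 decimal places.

10.30

Call the three points A, B, C in the order given.
Side lengths²: AB² = 106, AC² = 10, BC² = 72.
Since AB² = 106 ≥ 72 + 10 = 82, the angle opposite AB is not acute, so the smallest enclosing circle has AB as diameter.
Centre = midpoint of AB = (-2.5, 1.5), r² = 106/4 = 26.5.
Diameter = 2r = 2√(26.5) ≈ 10.30.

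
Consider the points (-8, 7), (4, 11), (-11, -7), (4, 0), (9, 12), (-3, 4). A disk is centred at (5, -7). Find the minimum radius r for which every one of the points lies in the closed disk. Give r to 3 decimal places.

The required radius is the distance from (5, -7) to the farthest point.
Squared distances: 365, 325, 256, 50, 377, 185.
Maximum is 377, attained at (9, 12).
r = √377 ≈ 19.416.

19.416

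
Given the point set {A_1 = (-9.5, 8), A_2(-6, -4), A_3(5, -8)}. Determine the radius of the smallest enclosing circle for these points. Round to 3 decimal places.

Side lengths²: A_1A_2² = 156.25, A_1A_3² = 466.25, A_2A_3² = 137.
Since A_1A_3² = 466.25 ≥ 156.25 + 137 = 293.25, the angle opposite A_1A_3 is not acute, so the smallest enclosing circle has A_1A_3 as diameter.
Centre = midpoint of A_1A_3 = (-2.25, 0), r² = 466.25/4 = 116.5625.
r = √(116.5625) ≈ 10.796.

10.796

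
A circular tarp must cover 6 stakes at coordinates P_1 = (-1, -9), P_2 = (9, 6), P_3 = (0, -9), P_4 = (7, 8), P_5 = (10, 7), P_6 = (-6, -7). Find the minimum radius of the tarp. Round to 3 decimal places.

10.630

By Welzl's lemma the MEC is supported by two points (diametrically opposite) or three points (on a circumcircle).
The farthest pair is P_5–P_6 with squared distance 452. The circle on this segment as diameter has centre (2, 0) and r² = 452/4 = 113.
Check P_1: distance² to centre = 90 ≤ 113, so it lies inside.
All remaining points lie in this disk, and no smaller disk contains both endpoints, so this is the minimum enclosing circle.
r = √113 ≈ 10.630.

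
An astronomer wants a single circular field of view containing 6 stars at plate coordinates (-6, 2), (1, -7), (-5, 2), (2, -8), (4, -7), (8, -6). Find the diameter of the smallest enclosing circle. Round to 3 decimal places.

16.125

A smallest enclosing disk is always determined by at most three of the input points on its boundary.
The farthest pair is (-6, 2)–(8, -6) with squared distance 260. The circle on this segment as diameter has centre (1, -2) and r² = 260/4 = 65.
Check (1, -7): distance² to centre = 25 ≤ 65, so it lies inside.
All remaining points lie in this disk, and no smaller disk contains both endpoints, so this is the minimum enclosing circle.
Diameter = 2r = 2√65 ≈ 16.125.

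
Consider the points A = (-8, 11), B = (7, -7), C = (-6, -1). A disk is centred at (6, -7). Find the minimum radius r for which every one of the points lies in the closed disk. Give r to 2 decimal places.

The required radius is the distance from (6, -7) to the farthest point.
Squared distances: 520, 1, 180.
Maximum is 520, attained at A.
r = √520 ≈ 22.80.

22.80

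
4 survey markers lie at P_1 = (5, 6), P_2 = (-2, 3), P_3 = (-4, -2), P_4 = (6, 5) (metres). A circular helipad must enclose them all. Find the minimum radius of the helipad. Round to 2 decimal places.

The farthest pair is P_3–P_4 with squared distance 149. The circle on this segment as diameter has centre (1, 1.5) and r² = 149/4 = 37.25.
Check P_1: distance² to centre = 36.25 ≤ 37.25, so it lies inside.
All remaining points lie in this disk, and no smaller disk contains both endpoints, so this is the minimum enclosing circle.
r = √(37.25) ≈ 6.10.

6.10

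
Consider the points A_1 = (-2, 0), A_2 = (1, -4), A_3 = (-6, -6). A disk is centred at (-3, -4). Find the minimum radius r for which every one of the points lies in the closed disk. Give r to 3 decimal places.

The required radius is the distance from (-3, -4) to the farthest point.
Squared distances: 17, 16, 13.
Maximum is 17, attained at A_1.
r = √17 ≈ 4.123.

4.123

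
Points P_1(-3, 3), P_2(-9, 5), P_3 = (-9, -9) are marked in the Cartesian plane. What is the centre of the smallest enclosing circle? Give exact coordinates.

Side lengths²: P_1P_2² = 40, P_1P_3² = 180, P_2P_3² = 196.
Since P_2P_3² = 196 < 180 + 40 = 220, the triangle is acute, so the smallest enclosing circle is the circumcircle.
Circumcentre = (-8, -2), r² = 50.
Centre = (-8, -2).

(-8, -2)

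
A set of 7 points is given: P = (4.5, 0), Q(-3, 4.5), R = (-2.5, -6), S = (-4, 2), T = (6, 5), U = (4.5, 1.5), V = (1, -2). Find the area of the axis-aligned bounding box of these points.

x ranges over [-4, 6], width 10.
y ranges over [-6, 5], height 11.
Area = 10 × 11 = 110.

110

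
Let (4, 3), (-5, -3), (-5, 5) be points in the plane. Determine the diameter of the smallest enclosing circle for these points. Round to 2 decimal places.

11.08

Call the three points A, B, C in the order given.
Side lengths²: AB² = 117, AC² = 85, BC² = 64.
Since AB² = 117 < 85 + 64 = 149, the triangle is acute, so the smallest enclosing circle is the circumcircle.
Circumcentre = (-7/6, 1), r² = 1105/36.
Diameter = 2r = 2√(1105/36) ≈ 11.08.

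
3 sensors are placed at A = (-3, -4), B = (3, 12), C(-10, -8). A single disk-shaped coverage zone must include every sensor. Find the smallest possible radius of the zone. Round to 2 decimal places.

Side lengths²: AB² = 292, AC² = 65, BC² = 569.
Since BC² = 569 ≥ 292 + 65 = 357, the angle opposite BC is not acute, so the smallest enclosing circle has BC as diameter.
Centre = midpoint of BC = (-3.5, 2), r² = 569/4 = 142.25.
r = √(142.25) ≈ 11.93.

11.93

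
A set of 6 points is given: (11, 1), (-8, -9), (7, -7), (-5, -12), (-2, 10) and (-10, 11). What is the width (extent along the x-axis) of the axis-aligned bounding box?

21

max x = 11, min x = -10, so width = 21.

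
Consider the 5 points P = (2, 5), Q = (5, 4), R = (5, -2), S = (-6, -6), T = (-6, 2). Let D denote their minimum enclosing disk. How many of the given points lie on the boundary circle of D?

By Welzl's lemma the MEC is supported by two points (diametrically opposite) or three points (on a circumcircle).
The farthest pair is Q–S with squared distance 221. The circle on this segment as diameter has centre (-0.5, -1) and r² = 221/4 = 55.25.
Check P: distance² to centre = 42.25 ≤ 55.25, so it lies inside.
All remaining points lie in this disk, and no smaller disk contains both endpoints, so this is the minimum enclosing circle.
The points at distance exactly r from the centre are Q, S — 2 points.

2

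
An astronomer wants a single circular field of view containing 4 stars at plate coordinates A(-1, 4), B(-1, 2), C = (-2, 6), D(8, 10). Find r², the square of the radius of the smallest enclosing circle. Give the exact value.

The farthest pair is B–D with squared distance 145. The circle on this segment as diameter has centre (3.5, 6) and r² = 145/4 = 36.25.
Check A: distance² to centre = 24.25 ≤ 36.25, so it lies inside.
All remaining points lie in this disk, and no smaller disk contains both endpoints, so this is the minimum enclosing circle.

36.25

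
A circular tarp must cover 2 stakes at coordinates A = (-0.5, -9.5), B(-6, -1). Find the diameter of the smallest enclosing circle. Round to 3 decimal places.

10.124

The smallest circle enclosing two points has them as diameter endpoints.
Centre = midpoint = (-3.25, -5.25); r² = |AB|²/4 = 102.5/4 = 25.625.
Diameter = 2r = 2√(25.625) ≈ 10.124.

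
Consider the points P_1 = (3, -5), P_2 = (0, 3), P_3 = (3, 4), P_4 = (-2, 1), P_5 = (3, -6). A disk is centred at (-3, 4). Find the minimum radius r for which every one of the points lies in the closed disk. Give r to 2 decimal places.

11.66

The required radius is the distance from (-3, 4) to the farthest point.
Squared distances: 117, 10, 36, 10, 136.
Maximum is 136, attained at P_5.
r = √136 ≈ 11.66.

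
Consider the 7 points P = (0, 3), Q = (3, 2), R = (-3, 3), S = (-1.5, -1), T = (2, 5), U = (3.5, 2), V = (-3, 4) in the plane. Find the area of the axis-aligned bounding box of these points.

39

x ranges over [-3, 3.5], width 6.5.
y ranges over [-1, 5], height 6.
Area = 6.5 × 6 = 39.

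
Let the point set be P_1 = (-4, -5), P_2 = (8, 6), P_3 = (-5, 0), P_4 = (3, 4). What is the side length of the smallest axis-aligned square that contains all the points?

The bounding box has width 13 and height 11.
An axis-aligned square enclosing the set must have side ≥ max(width, height).
So the minimum side is max(13, 11) = 13.

13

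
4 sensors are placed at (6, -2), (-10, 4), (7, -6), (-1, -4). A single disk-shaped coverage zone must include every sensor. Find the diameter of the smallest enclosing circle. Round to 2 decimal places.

19.72

By Welzl's lemma the MEC is supported by two points (diametrically opposite) or three points (on a circumcircle).
The farthest pair is (-10, 4)–(7, -6) with squared distance 389. The circle on this segment as diameter has centre (-1.5, -1) and r² = 389/4 = 97.25.
Check (6, -2): distance² to centre = 57.25 ≤ 97.25, so it lies inside.
All remaining points lie in this disk, and no smaller disk contains both endpoints, so this is the minimum enclosing circle.
Diameter = 2r = 2√(97.25) ≈ 19.72.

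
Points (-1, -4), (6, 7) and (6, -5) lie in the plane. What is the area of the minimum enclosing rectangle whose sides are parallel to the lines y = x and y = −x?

In coordinates u = x + y, v = x − y the rectangle is axis-aligned; the map (x,y)→(u,v) scales areas by 2.
u-values: -5, 13, 1; range = 13 − (-5) = 18.
v-values: 3, -1, 11; range = 11 − (-1) = 12.
Area = (18 × 12) / 2 = 108.

108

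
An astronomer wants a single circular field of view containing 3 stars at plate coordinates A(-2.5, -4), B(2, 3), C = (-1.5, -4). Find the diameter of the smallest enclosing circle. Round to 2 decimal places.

Side lengths²: AB² = 69.25, AC² = 1, BC² = 61.25.
Since AB² = 69.25 ≥ 61.25 + 1 = 62.25, the angle opposite AB is not acute, so the smallest enclosing circle has AB as diameter.
Centre = midpoint of AB = (-0.25, -0.5), r² = 69.25/4 = 17.3125.
Diameter = 2r = 2√(17.3125) ≈ 8.32.

8.32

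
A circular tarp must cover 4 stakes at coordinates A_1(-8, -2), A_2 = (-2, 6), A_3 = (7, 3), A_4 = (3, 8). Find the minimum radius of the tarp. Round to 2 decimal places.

The minimum enclosing circle of a finite set is fixed by two of the points (as a diameter) or three (as a circumcircle).
The minimum enclosing circle is determined by three boundary points: A_1, A_3, A_4.
Their circumcentre is (-25/38, 37/38) with r² = 45305/722.
The farthest remaining point A_2 is at distance² 19541/722 ≤ 45305/722.
r = √(45305/722) ≈ 7.92.

7.92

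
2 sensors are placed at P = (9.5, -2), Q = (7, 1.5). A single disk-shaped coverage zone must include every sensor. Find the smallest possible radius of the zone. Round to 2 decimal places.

2.15

The smallest circle enclosing two points has them as diameter endpoints.
Centre = midpoint = (8.25, -0.25); r² = |PQ|²/4 = 18.5/4 = 4.625.
r = √(4.625) ≈ 2.15.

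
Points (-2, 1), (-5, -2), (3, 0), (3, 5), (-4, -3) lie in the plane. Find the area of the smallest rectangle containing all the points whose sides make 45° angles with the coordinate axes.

45

In coordinates u = x + y, v = x − y the rectangle is axis-aligned; the map (x,y)→(u,v) scales areas by 2.
u-values: -1, -7, 3, 8, -7; range = 8 − (-7) = 15.
v-values: -3, -3, 3, -2, -1; range = 3 − (-3) = 6.
Area = (15 × 6) / 2 = 45.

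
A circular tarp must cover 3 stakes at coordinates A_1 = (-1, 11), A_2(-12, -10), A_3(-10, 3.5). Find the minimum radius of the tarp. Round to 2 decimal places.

Side lengths²: A_1A_2² = 562, A_1A_3² = 137.25, A_2A_3² = 186.25.
Since A_1A_2² = 562 ≥ 186.25 + 137.25 = 323.5, the angle opposite A_1A_2 is not acute, so the smallest enclosing circle has A_1A_2 as diameter.
Centre = midpoint of A_1A_2 = (-6.5, 0.5), r² = 562/4 = 140.5.
r = √(140.5) ≈ 11.85.

11.85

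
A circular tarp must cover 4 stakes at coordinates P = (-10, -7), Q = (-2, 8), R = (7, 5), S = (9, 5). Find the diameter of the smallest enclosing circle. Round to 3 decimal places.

The minimum enclosing circle of a finite set is fixed by two of the points (as a diameter) or three (as a circumcircle).
The farthest pair is P–S with squared distance 505. The circle on this segment as diameter has centre (-0.5, -1) and r² = 505/4 = 126.25.
Check Q: distance² to centre = 83.25 ≤ 126.25, so it lies inside.
All remaining points lie in this disk, and no smaller disk contains both endpoints, so this is the minimum enclosing circle.
Diameter = 2r = 2√(126.25) ≈ 22.472.

22.472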